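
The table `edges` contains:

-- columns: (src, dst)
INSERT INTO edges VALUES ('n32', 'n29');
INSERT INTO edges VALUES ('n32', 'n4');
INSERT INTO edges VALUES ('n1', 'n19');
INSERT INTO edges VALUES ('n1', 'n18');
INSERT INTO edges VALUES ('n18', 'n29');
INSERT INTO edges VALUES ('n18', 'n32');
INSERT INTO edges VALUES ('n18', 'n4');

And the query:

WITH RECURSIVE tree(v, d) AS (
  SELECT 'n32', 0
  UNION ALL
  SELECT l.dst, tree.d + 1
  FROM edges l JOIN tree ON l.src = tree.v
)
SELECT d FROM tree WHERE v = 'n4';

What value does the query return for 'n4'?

Base: (n32, d=0).
Iteration 1: edges from {n32} -> (n29, d=1), (n4, d=1).
Iteration 2: no outgoing edges from {n29,n4}; recursion stops.

1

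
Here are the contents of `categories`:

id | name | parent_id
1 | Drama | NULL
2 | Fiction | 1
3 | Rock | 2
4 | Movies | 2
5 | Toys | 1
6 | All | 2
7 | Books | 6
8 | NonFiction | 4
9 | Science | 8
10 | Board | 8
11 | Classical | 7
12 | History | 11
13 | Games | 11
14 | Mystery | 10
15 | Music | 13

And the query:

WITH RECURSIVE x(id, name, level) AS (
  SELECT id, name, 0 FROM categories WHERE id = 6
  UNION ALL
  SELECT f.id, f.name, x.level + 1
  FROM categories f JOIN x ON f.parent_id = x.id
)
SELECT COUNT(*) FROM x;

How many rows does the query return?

6

Base: id=6 (All) at level 0.
Iteration 1: rows with parent_id in {6} -> Books (id 7, level 1).
Iteration 2: rows with parent_id in {7} -> Classical (id 11, level 2).
Iteration 3: rows with parent_id in {11} -> History (id 12, level 3), Games (id 13, level 3).
Iteration 4: rows with parent_id in {12,13} -> Music (id 15, level 4).
Iteration 5: no rows with parent_id in {15}; recursion stops.
Total rows emitted: 6.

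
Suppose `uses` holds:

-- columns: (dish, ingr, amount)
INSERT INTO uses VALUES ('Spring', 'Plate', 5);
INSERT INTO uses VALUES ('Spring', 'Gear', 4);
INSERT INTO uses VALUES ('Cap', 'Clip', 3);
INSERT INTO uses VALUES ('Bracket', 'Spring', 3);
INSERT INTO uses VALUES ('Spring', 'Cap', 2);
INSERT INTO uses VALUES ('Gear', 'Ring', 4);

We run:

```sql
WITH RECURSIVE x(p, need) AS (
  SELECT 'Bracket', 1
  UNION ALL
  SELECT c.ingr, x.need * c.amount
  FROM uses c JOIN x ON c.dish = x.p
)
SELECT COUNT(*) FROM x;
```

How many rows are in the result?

Base: (Bracket, need=1).
Iteration 1: components of {Bracket} -> Spring = 1*3 = 3.
Iteration 2: components of {Spring} -> Cap = 3*2 = 6, Gear = 3*4 = 12, Plate = 3*5 = 15.
Iteration 3: components of {Cap,Gear,Plate} -> Clip = 6*3 = 18, Ring = 12*4 = 48.
Iteration 4: no further components; recursion stops.
Total rows emitted: 7.

7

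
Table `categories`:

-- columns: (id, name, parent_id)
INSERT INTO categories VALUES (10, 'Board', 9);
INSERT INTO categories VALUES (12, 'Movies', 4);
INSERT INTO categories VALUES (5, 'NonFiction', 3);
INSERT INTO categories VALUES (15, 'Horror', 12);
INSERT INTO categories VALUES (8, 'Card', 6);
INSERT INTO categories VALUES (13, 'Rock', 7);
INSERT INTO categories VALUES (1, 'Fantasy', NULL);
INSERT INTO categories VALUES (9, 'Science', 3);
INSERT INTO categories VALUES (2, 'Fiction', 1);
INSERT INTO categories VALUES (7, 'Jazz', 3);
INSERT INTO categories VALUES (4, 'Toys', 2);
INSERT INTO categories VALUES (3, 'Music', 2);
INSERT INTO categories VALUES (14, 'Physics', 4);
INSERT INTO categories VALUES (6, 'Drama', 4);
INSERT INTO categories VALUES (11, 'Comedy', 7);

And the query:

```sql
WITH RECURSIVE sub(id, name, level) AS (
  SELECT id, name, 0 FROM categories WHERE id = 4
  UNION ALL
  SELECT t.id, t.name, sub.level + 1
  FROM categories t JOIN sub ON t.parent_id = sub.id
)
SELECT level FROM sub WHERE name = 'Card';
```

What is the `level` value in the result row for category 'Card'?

2

Base: id=4 (Toys) at level 0.
Iteration 1: rows with parent_id in {4} -> Drama (id 6, level 1), Movies (id 12, level 1), Physics (id 14, level 1).
Iteration 2: rows with parent_id in {6,12,14} -> Card (id 8, level 2), Horror (id 15, level 2).
Iteration 3: no rows with parent_id in {8,15}; recursion stops.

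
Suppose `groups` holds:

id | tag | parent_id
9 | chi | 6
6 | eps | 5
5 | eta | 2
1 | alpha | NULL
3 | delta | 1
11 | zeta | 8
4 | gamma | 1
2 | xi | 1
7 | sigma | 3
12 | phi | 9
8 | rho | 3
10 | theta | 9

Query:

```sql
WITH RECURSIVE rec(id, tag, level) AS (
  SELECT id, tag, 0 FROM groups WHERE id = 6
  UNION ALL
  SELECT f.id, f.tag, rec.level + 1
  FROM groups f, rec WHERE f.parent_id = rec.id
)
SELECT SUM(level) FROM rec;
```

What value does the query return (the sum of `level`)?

5

Base: id=6 (eps) at level 0.
Iteration 1: rows with parent_id in {6} -> chi (id 9, level 1).
Iteration 2: rows with parent_id in {9} -> theta (id 10, level 2), phi (id 12, level 2).
Iteration 3: no rows with parent_id in {10,12}; recursion stops.
SUM(level) = 0 + 1 + 2 + 2 = 5.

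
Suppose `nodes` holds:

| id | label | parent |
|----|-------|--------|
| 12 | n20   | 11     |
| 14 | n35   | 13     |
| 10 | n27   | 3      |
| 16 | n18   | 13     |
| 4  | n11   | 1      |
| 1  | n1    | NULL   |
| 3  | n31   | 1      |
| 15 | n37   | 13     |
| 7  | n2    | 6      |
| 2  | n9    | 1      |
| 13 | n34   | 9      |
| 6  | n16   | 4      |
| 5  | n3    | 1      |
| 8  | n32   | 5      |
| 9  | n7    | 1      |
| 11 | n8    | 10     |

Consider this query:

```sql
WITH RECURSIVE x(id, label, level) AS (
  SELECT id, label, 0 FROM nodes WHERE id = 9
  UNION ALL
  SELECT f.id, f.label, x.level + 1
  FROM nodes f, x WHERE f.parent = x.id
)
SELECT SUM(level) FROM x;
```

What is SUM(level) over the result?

7

Base: id=9 (n7) at level 0.
Iteration 1: rows with parent in {9} -> n34 (id 13, level 1).
Iteration 2: rows with parent in {13} -> n35 (id 14, level 2), n37 (id 15, level 2), n18 (id 16, level 2).
Iteration 3: no rows with parent in {14,15,16}; recursion stops.
SUM(level) = 0 + 1 + 2 + 2 + 2 = 7.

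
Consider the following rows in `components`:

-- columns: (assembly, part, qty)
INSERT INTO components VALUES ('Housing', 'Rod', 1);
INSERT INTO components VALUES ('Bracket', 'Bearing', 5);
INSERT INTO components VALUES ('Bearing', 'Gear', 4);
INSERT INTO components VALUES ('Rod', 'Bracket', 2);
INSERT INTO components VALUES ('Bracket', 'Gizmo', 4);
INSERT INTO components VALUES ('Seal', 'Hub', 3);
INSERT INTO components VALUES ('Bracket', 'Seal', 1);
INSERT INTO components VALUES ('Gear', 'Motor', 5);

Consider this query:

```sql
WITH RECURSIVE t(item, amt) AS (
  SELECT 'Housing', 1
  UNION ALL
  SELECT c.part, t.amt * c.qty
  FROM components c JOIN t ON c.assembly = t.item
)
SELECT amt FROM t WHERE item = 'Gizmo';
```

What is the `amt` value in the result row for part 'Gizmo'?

Base: (Housing, amt=1).
Iteration 1: components of {Housing} -> Rod = 1*1 = 1.
Iteration 2: components of {Rod} -> Bracket = 1*2 = 2.
Iteration 3: components of {Bracket} -> Bearing = 2*5 = 10, Gizmo = 2*4 = 8, Seal = 2*1 = 2.
Iteration 4: components of {Bearing,Gizmo,Seal} -> Gear = 10*4 = 40, Hub = 2*3 = 6.
Iteration 5: components of {Gear,Hub} -> Motor = 40*5 = 200.
Iteration 6: no further components; recursion stops.

8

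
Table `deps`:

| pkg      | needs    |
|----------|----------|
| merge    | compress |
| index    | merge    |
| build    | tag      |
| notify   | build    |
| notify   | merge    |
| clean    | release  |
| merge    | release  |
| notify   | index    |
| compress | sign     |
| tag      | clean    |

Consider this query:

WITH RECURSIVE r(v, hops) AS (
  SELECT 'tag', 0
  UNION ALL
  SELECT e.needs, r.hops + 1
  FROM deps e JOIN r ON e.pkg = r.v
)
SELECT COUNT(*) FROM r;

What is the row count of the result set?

Base: (tag, hops=0).
Iteration 1: edges from {tag} -> (clean, hops=1).
Iteration 2: edges from {clean} -> (release, hops=2).
Iteration 3: no outgoing edges from {release}; recursion stops.
Total rows emitted: 3.

3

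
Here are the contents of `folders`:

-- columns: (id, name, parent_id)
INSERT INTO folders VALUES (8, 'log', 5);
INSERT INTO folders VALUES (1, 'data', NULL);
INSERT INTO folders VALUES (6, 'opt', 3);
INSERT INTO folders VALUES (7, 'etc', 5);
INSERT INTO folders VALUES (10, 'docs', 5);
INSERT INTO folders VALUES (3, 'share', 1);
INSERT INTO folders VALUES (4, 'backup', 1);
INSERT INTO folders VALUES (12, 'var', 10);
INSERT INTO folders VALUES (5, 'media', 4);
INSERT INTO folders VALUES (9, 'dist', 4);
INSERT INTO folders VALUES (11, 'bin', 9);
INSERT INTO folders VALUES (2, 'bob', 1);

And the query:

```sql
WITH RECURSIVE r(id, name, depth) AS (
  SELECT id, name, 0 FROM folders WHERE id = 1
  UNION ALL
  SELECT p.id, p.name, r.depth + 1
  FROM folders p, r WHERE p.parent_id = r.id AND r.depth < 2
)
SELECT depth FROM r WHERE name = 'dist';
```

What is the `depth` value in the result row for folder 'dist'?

Base: id=1 (data) at depth 0.
Iteration 1: rows with parent_id in {1} -> bob (id 2, depth 1), share (id 3, depth 1), backup (id 4, depth 1).
Iteration 2: rows with parent_id in {2,3,4} -> media (id 5, depth 2), opt (id 6, depth 2), dist (id 9, depth 2).
Iteration 3: depth < 2 fails for all current rows; recursion stops.

2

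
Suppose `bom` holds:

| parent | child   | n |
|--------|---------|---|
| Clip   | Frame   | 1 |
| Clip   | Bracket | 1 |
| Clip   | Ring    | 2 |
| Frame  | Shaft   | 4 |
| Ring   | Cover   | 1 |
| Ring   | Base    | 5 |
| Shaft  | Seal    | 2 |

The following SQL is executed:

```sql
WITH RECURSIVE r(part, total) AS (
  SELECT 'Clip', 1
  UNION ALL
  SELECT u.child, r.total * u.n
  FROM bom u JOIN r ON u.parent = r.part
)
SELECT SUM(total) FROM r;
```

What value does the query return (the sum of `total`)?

Base: (Clip, total=1).
Iteration 1: components of {Clip} -> Bracket = 1*1 = 1, Frame = 1*1 = 1, Ring = 1*2 = 2.
Iteration 2: components of {Bracket,Frame,Ring} -> Base = 2*5 = 10, Cover = 2*1 = 2, Shaft = 1*4 = 4.
Iteration 3: components of {Base,Cover,Shaft} -> Seal = 4*2 = 8.
Iteration 4: no further components; recursion stops.
SUM(total) = 1 + 1 + 1 + 2 + 4 + 2 + 10 + 8 = 29.

29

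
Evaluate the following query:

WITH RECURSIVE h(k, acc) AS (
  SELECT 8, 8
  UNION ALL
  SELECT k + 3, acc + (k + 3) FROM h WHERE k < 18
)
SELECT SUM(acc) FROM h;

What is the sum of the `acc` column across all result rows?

180

Base: k=8, acc=8.
Iteration 1: 8 < 18 holds -> k = 8 + 3 = 11, acc = 8 + 11 = 19.
Iteration 2: 11 < 18 holds -> k = 11 + 3 = 14, acc = 19 + 14 = 33.
Iteration 3: 14 < 18 holds -> k = 14 + 3 = 17, acc = 33 + 17 = 50.
Iteration 4: 17 < 18 holds -> k = 17 + 3 = 20, acc = 50 + 20 = 70.
Iteration 5: 20 < 18 fails; recursion stops.
SUM(acc) = 8 + 19 + 33 + 50 + 70 = 180.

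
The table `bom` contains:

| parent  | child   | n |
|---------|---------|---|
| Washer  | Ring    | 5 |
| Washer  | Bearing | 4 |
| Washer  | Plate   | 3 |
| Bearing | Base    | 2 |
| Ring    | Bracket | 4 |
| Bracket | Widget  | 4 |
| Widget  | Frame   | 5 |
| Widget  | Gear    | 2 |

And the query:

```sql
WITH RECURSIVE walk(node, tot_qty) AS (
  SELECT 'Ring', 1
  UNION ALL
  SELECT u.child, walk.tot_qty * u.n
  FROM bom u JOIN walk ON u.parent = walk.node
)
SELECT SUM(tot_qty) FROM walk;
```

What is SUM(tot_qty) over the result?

Base: (Ring, tot_qty=1).
Iteration 1: components of {Ring} -> Bracket = 1*4 = 4.
Iteration 2: components of {Bracket} -> Widget = 4*4 = 16.
Iteration 3: components of {Widget} -> Frame = 16*5 = 80, Gear = 16*2 = 32.
Iteration 4: no further components; recursion stops.
SUM(tot_qty) = 1 + 4 + 16 + 80 + 32 = 133.

133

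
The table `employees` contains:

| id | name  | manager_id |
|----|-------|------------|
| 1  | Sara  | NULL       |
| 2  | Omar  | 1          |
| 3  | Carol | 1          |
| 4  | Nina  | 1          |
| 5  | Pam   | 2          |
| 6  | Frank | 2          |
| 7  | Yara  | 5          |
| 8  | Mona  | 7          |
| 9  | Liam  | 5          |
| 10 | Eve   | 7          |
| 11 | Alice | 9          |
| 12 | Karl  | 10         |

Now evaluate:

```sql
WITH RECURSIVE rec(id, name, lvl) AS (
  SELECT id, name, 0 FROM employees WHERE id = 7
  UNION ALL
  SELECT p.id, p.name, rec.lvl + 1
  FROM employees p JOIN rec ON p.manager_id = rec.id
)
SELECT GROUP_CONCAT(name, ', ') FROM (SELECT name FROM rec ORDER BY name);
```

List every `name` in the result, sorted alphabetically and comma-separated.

Eve, Karl, Mona, Yara

Base: id=7 (Yara) at lvl 0.
Iteration 1: rows with manager_id in {7} -> Mona (id 8, lvl 1), Eve (id 10, lvl 1).
Iteration 2: rows with manager_id in {8,10} -> Karl (id 12, lvl 2).
Iteration 3: no rows with manager_id in {12}; recursion stops.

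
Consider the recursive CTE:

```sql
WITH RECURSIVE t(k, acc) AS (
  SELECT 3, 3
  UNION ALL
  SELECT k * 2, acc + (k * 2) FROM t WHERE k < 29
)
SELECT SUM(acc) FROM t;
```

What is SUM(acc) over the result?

171

Base: k=3, acc=3.
Iteration 1: 3 < 29 holds -> k = 3 * 2 = 6, acc = 3 + 6 = 9.
Iteration 2: 6 < 29 holds -> k = 6 * 2 = 12, acc = 9 + 12 = 21.
Iteration 3: 12 < 29 holds -> k = 12 * 2 = 24, acc = 21 + 24 = 45.
Iteration 4: 24 < 29 holds -> k = 24 * 2 = 48, acc = 45 + 48 = 93.
Iteration 5: 48 < 29 fails; recursion stops.
SUM(acc) = 3 + 9 + 21 + 45 + 93 = 171.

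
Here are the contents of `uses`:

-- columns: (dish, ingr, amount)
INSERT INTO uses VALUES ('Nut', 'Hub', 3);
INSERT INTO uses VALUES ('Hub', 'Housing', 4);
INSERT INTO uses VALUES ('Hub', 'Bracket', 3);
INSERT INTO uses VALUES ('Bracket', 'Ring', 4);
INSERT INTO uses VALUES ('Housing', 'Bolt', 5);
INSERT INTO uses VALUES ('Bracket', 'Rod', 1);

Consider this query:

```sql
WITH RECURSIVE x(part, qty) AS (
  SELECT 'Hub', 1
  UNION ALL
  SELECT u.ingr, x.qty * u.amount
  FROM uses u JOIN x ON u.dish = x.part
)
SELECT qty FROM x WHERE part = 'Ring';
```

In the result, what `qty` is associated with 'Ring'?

12

Base: (Hub, qty=1).
Iteration 1: components of {Hub} -> Bracket = 1*3 = 3, Housing = 1*4 = 4.
Iteration 2: components of {Bracket,Housing} -> Bolt = 4*5 = 20, Ring = 3*4 = 12, Rod = 3*1 = 3.
Iteration 3: no further components; recursion stops.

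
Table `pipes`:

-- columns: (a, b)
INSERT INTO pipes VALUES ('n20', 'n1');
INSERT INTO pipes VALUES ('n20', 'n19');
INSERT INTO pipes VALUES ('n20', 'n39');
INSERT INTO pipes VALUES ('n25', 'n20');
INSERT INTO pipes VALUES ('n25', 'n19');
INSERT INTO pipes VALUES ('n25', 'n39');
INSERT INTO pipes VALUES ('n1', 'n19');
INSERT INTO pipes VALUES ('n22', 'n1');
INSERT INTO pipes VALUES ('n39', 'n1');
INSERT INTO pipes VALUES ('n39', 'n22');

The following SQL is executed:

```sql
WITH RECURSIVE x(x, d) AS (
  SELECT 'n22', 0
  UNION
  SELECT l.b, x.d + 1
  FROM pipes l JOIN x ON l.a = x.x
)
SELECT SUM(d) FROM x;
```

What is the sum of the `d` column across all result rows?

Base: (n22, d=0).
Iteration 1: edges from {n22} -> (n1, d=1).
Iteration 2: edges from {n1} -> (n19, d=2).
Iteration 3: no outgoing edges from {n19}; recursion stops.
SUM(d) = 0 + 1 + 2 = 3.

3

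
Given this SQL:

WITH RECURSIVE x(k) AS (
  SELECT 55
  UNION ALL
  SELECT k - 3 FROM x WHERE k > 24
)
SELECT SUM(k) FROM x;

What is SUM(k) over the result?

Base: k=55.
Iteration 1: 55 > 24 holds -> k = 55 - 3 = 52.
Iteration 2: 52 > 24 holds -> k = 52 - 3 = 49.
Iteration 3: 49 > 24 holds -> k = 49 - 3 = 46.
Iteration 4: 46 > 24 holds -> k = 46 - 3 = 43.
Iteration 5: 43 > 24 holds -> k = 43 - 3 = 40.
Iteration 6: 40 > 24 holds -> k = 40 - 3 = 37.
Iteration 7: 37 > 24 holds -> k = 37 - 3 = 34.
Iteration 8: 34 > 24 holds -> k = 34 - 3 = 31.
Iteration 9: 31 > 24 holds -> k = 31 - 3 = 28.
Iteration 10: 28 > 24 holds -> k = 28 - 3 = 25.
Iteration 11: 25 > 24 holds -> k = 25 - 3 = 22.
Iteration 12: 22 > 24 fails; recursion stops.
SUM(k) = 55 + 52 + 49 + 46 + 43 + 40 + 37 + 34 + 31 + 28 + 25 + 22 = 462.

462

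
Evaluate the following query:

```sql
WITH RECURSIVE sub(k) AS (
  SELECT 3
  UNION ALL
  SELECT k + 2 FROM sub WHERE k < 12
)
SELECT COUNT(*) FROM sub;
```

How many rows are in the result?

6

Base: k=3.
Iteration 1: 3 < 12 holds -> k = 3 + 2 = 5.
Iteration 2: 5 < 12 holds -> k = 5 + 2 = 7.
Iteration 3: 7 < 12 holds -> k = 7 + 2 = 9.
Iteration 4: 9 < 12 holds -> k = 9 + 2 = 11.
Iteration 5: 11 < 12 holds -> k = 11 + 2 = 13.
Iteration 6: 13 < 12 fails; recursion stops.
Total rows emitted: 6.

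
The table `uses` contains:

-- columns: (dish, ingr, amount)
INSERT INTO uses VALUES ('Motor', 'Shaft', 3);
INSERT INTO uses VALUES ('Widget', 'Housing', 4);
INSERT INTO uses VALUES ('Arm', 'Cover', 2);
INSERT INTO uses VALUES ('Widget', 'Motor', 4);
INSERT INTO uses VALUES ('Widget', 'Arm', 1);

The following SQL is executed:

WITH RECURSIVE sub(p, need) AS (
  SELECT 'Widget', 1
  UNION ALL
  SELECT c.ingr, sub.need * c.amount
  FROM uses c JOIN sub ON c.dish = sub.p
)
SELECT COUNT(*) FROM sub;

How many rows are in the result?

6

Base: (Widget, need=1).
Iteration 1: components of {Widget} -> Arm = 1*1 = 1, Housing = 1*4 = 4, Motor = 1*4 = 4.
Iteration 2: components of {Arm,Housing,Motor} -> Cover = 1*2 = 2, Shaft = 4*3 = 12.
Iteration 3: no further components; recursion stops.
Total rows emitted: 6.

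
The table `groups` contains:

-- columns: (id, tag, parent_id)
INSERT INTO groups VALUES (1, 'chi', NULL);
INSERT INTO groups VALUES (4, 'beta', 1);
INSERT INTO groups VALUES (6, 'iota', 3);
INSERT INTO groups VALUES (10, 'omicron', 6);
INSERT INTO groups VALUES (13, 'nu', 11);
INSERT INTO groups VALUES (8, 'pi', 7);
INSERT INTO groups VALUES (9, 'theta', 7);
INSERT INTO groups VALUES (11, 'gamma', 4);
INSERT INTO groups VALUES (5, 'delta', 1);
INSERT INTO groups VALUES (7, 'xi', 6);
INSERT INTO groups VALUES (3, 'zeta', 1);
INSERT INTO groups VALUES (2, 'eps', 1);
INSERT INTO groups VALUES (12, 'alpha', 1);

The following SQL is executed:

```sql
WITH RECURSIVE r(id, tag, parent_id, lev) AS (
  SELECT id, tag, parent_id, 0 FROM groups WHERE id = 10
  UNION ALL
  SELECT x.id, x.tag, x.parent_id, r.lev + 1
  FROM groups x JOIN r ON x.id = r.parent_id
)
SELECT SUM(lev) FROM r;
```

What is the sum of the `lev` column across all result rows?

6

Base: id=10 (omicron), parent_id=6, lev 0.
Iteration 1: join on id=6 -> iota (id 6, parent_id=3, lev 1).
Iteration 2: join on id=3 -> zeta (id 3, parent_id=1, lev 2).
Iteration 3: join on id=1 -> chi (id 1, parent_id=NULL, lev 3).
Iteration 4: parent_id is NULL; no match; recursion stops.
SUM(lev) = 0 + 1 + 2 + 3 = 6.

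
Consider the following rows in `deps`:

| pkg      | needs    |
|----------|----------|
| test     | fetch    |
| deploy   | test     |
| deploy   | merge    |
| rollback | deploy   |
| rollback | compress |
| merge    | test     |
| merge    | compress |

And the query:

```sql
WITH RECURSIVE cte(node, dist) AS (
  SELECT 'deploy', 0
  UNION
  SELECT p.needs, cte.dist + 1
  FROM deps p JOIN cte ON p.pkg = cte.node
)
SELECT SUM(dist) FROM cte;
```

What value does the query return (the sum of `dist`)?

11

Base: (deploy, dist=0).
Iteration 1: edges from {deploy} -> (merge, dist=1), (test, dist=1).
Iteration 2: edges from {merge,test} -> (compress, dist=2), (fetch, dist=2), (test, dist=2).
Iteration 3: edges from {compress,fetch,test} -> (fetch, dist=3).
Iteration 4: no outgoing edges from {fetch}; recursion stops.
SUM(dist) = 0 + 1 + 1 + 2 + 2 + 2 + 3 = 11.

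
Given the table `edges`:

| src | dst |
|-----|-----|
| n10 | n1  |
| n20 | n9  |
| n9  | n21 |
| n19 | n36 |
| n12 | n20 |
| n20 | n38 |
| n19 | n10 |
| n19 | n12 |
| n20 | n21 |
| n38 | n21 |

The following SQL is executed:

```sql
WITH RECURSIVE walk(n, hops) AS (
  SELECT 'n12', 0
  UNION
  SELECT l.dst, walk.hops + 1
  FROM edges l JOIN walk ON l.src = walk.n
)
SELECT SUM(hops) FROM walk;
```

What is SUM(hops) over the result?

Base: (n12, hops=0).
Iteration 1: edges from {n12} -> (n20, hops=1).
Iteration 2: edges from {n20} -> (n21, hops=2), (n38, hops=2), (n9, hops=2).
Iteration 3: edges from {n21,n38,n9} -> (n21, hops=3). [UNION drops 1 duplicate row(s)]
Iteration 4: no outgoing edges from {n21}; recursion stops.
SUM(hops) = 0 + 1 + 2 + 2 + 2 + 3 = 10.

10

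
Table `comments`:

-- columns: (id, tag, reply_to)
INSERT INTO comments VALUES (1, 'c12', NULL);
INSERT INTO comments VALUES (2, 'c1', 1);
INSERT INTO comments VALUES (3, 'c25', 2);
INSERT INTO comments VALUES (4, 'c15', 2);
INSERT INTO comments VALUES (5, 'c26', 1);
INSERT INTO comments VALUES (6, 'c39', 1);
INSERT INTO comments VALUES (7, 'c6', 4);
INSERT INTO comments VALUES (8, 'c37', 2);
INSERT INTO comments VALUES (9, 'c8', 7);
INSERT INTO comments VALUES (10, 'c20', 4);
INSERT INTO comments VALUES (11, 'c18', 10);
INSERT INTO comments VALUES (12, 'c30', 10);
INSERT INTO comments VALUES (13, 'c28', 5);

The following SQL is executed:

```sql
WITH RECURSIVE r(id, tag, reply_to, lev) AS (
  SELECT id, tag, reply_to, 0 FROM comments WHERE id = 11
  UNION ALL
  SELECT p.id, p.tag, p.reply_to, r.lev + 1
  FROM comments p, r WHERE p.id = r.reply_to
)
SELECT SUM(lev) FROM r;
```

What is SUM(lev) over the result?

Base: id=11 (c18), reply_to=10, lev 0.
Iteration 1: join on id=10 -> c20 (id 10, reply_to=4, lev 1).
Iteration 2: join on id=4 -> c15 (id 4, reply_to=2, lev 2).
Iteration 3: join on id=2 -> c1 (id 2, reply_to=1, lev 3).
Iteration 4: join on id=1 -> c12 (id 1, reply_to=NULL, lev 4).
Iteration 5: reply_to is NULL; no match; recursion stops.
SUM(lev) = 0 + 1 + 2 + 3 + 4 = 10.

10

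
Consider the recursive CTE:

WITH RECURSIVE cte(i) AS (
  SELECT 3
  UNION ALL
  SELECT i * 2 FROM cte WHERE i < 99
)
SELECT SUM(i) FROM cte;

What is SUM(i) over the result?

381

Base: i=3.
Iteration 1: 3 < 99 holds -> i = 3 * 2 = 6.
Iteration 2: 6 < 99 holds -> i = 6 * 2 = 12.
Iteration 3: 12 < 99 holds -> i = 12 * 2 = 24.
Iteration 4: 24 < 99 holds -> i = 24 * 2 = 48.
Iteration 5: 48 < 99 holds -> i = 48 * 2 = 96.
Iteration 6: 96 < 99 holds -> i = 96 * 2 = 192.
Iteration 7: 192 < 99 fails; recursion stops.
SUM(i) = 3 + 6 + 12 + 24 + 48 + 96 + 192 = 381.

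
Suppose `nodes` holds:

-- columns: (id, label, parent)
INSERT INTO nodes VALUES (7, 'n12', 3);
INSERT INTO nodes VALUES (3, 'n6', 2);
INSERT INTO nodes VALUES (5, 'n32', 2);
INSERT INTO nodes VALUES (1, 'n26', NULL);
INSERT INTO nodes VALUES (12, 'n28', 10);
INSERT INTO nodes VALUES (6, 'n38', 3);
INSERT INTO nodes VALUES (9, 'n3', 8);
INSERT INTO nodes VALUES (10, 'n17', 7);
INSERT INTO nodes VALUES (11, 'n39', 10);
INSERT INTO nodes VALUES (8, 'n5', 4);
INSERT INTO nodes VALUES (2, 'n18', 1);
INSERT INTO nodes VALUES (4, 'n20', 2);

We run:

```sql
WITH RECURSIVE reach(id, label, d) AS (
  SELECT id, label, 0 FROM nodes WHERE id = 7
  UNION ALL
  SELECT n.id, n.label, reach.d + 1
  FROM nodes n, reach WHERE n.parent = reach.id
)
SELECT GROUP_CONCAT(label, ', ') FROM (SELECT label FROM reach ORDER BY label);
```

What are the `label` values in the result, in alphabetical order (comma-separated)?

Base: id=7 (n12) at d 0.
Iteration 1: rows with parent in {7} -> n17 (id 10, d 1).
Iteration 2: rows with parent in {10} -> n39 (id 11, d 2), n28 (id 12, d 2).
Iteration 3: no rows with parent in {11,12}; recursion stops.

n12, n17, n28, n39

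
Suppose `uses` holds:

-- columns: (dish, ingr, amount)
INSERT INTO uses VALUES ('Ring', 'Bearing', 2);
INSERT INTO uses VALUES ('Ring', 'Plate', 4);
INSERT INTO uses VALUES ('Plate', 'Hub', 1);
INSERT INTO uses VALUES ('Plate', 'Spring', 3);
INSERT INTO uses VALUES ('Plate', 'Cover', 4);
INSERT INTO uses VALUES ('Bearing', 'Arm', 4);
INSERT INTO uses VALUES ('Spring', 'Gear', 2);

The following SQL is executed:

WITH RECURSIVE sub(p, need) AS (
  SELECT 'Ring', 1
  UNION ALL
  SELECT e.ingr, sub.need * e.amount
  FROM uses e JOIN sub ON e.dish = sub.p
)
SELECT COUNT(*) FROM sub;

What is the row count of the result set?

Base: (Ring, need=1).
Iteration 1: components of {Ring} -> Bearing = 1*2 = 2, Plate = 1*4 = 4.
Iteration 2: components of {Bearing,Plate} -> Arm = 2*4 = 8, Cover = 4*4 = 16, Hub = 4*1 = 4, Spring = 4*3 = 12.
Iteration 3: components of {Arm,Cover,Hub,Spring} -> Gear = 12*2 = 24.
Iteration 4: no further components; recursion stops.
Total rows emitted: 8.

8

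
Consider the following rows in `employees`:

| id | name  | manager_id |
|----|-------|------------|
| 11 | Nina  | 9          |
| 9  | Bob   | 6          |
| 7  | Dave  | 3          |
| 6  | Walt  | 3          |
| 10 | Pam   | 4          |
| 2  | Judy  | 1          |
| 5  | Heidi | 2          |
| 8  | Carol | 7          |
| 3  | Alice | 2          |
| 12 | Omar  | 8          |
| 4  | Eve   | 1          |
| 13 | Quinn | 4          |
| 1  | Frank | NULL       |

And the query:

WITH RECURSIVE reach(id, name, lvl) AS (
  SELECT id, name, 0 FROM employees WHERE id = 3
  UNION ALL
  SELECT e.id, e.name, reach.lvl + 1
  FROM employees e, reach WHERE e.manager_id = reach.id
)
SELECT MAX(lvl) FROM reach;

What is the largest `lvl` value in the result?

3

Base: id=3 (Alice) at lvl 0.
Iteration 1: rows with manager_id in {3} -> Walt (id 6, lvl 1), Dave (id 7, lvl 1).
Iteration 2: rows with manager_id in {6,7} -> Carol (id 8, lvl 2), Bob (id 9, lvl 2).
Iteration 3: rows with manager_id in {8,9} -> Nina (id 11, lvl 3), Omar (id 12, lvl 3).
Iteration 4: no rows with manager_id in {11,12}; recursion stops.
lvl values: 0, 1, 1, 2, 2, 3, 3; the maximum is 3.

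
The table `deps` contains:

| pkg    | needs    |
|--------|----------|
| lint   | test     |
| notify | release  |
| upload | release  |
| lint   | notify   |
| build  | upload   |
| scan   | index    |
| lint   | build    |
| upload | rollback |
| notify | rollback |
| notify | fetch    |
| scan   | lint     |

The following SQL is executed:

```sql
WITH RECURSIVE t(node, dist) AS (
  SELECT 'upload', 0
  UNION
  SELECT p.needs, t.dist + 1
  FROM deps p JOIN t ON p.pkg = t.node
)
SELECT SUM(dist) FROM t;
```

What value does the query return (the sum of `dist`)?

Base: (upload, dist=0).
Iteration 1: edges from {upload} -> (release, dist=1), (rollback, dist=1).
Iteration 2: no outgoing edges from {release,rollback}; recursion stops.
SUM(dist) = 0 + 1 + 1 = 2.

2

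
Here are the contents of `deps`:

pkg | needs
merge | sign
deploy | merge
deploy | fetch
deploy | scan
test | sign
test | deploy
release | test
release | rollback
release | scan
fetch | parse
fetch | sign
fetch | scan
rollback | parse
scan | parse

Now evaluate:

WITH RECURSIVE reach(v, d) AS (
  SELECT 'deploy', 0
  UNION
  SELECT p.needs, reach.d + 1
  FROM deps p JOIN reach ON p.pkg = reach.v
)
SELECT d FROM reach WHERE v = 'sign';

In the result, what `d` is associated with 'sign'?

2

Base: (deploy, d=0).
Iteration 1: edges from {deploy} -> (fetch, d=1), (merge, d=1), (scan, d=1).
Iteration 2: edges from {fetch,merge,scan} -> (parse, d=2), (scan, d=2), (sign, d=2). [UNION drops 2 duplicate row(s)]
Iteration 3: edges from {parse,scan,sign} -> (parse, d=3).
Iteration 4: no outgoing edges from {parse}; recursion stops.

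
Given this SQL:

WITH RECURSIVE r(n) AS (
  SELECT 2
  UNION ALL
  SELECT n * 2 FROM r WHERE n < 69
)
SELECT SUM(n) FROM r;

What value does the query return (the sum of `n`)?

Base: n=2.
Iteration 1: 2 < 69 holds -> n = 2 * 2 = 4.
Iteration 2: 4 < 69 holds -> n = 4 * 2 = 8.
Iteration 3: 8 < 69 holds -> n = 8 * 2 = 16.
Iteration 4: 16 < 69 holds -> n = 16 * 2 = 32.
Iteration 5: 32 < 69 holds -> n = 32 * 2 = 64.
Iteration 6: 64 < 69 holds -> n = 64 * 2 = 128.
Iteration 7: 128 < 69 fails; recursion stops.
SUM(n) = 2 + 4 + 8 + 16 + 32 + 64 + 128 = 254.

254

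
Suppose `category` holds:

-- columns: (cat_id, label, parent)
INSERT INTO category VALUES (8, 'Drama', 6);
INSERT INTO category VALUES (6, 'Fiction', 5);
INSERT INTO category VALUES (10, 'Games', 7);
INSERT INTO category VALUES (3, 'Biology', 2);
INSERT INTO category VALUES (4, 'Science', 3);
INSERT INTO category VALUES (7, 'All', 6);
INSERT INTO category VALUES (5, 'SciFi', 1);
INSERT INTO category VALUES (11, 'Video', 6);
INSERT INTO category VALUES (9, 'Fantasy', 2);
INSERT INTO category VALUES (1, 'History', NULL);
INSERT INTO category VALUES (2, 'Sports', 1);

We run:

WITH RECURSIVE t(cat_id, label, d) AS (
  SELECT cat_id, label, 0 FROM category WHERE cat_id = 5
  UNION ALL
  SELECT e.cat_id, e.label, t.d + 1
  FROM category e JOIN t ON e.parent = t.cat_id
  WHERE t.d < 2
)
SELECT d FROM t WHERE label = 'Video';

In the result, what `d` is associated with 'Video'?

Base: cat_id=5 (SciFi) at d 0.
Iteration 1: rows with parent in {5} -> Fiction (id 6, d 1).
Iteration 2: rows with parent in {6} -> All (id 7, d 2), Drama (id 8, d 2), Video (id 11, d 2).
Iteration 3: d < 2 fails for all current rows; recursion stops.

2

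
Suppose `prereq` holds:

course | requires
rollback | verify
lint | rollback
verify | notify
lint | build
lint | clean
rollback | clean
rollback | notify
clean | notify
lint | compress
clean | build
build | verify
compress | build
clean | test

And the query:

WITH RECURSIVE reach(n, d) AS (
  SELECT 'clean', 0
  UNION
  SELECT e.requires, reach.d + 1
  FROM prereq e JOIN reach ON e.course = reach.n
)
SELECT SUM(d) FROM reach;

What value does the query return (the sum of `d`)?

8

Base: (clean, d=0).
Iteration 1: edges from {clean} -> (build, d=1), (notify, d=1), (test, d=1).
Iteration 2: edges from {build,notify,test} -> (verify, d=2).
Iteration 3: edges from {verify} -> (notify, d=3).
Iteration 4: no outgoing edges from {notify}; recursion stops.
SUM(d) = 0 + 1 + 1 + 1 + 2 + 3 = 8.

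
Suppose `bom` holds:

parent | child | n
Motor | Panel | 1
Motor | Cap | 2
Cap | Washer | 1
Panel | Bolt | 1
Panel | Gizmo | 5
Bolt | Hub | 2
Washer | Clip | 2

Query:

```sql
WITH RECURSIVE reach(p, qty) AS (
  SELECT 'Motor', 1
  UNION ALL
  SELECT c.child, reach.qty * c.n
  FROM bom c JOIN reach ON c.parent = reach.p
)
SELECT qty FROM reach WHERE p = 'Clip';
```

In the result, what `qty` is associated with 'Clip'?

4

Base: (Motor, qty=1).
Iteration 1: components of {Motor} -> Cap = 1*2 = 2, Panel = 1*1 = 1.
Iteration 2: components of {Cap,Panel} -> Bolt = 1*1 = 1, Gizmo = 1*5 = 5, Washer = 2*1 = 2.
Iteration 3: components of {Bolt,Gizmo,Washer} -> Clip = 2*2 = 4, Hub = 1*2 = 2.
Iteration 4: no further components; recursion stops.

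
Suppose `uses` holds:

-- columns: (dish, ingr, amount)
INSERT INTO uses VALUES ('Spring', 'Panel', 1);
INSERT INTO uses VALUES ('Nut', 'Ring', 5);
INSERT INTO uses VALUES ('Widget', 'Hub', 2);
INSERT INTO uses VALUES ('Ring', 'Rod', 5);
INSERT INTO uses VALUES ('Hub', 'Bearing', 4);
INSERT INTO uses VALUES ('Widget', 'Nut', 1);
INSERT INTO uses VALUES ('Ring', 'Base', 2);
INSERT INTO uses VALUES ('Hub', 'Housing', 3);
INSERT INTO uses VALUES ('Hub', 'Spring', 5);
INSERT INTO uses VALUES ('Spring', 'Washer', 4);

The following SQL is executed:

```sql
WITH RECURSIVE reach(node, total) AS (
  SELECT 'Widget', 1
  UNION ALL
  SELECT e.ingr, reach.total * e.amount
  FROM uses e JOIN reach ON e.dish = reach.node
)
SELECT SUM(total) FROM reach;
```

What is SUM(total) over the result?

Base: (Widget, total=1).
Iteration 1: components of {Widget} -> Hub = 1*2 = 2, Nut = 1*1 = 1.
Iteration 2: components of {Hub,Nut} -> Bearing = 2*4 = 8, Housing = 2*3 = 6, Ring = 1*5 = 5, Spring = 2*5 = 10.
Iteration 3: components of {Bearing,Housing,Ring,Spring} -> Base = 5*2 = 10, Panel = 10*1 = 10, Rod = 5*5 = 25, Washer = 10*4 = 40.
Iteration 4: no further components; recursion stops.
SUM(total) = 1 + 1 + 2 + 5 + 10 + 8 + 6 + 25 + 10 + 40 + 10 = 118.

118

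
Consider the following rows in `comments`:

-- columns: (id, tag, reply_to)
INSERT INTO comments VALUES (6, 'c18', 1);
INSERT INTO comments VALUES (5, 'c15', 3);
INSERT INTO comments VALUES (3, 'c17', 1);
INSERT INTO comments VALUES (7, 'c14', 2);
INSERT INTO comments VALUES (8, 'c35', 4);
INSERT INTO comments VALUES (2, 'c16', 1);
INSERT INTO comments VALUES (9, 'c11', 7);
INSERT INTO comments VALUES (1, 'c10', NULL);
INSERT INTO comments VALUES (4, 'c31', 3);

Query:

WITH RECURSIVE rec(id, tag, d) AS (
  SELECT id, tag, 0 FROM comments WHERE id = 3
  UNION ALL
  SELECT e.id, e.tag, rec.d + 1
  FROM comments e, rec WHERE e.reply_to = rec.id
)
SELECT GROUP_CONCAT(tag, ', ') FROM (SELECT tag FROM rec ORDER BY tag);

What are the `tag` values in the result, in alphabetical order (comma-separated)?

c15, c17, c31, c35

Base: id=3 (c17) at d 0.
Iteration 1: rows with reply_to in {3} -> c31 (id 4, d 1), c15 (id 5, d 1).
Iteration 2: rows with reply_to in {4,5} -> c35 (id 8, d 2).
Iteration 3: no rows with reply_to in {8}; recursion stops.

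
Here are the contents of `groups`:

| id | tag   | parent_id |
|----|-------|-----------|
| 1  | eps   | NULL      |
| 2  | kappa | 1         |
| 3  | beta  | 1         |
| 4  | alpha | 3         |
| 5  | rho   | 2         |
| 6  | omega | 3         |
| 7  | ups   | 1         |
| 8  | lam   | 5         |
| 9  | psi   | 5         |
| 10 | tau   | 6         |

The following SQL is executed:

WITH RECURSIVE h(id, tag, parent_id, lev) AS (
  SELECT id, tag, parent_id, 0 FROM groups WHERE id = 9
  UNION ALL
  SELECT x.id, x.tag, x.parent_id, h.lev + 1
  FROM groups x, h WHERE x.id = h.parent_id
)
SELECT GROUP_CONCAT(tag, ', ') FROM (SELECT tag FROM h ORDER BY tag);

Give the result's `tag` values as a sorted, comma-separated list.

eps, kappa, psi, rho

Base: id=9 (psi), parent_id=5, lev 0.
Iteration 1: join on id=5 -> rho (id 5, parent_id=2, lev 1).
Iteration 2: join on id=2 -> kappa (id 2, parent_id=1, lev 2).
Iteration 3: join on id=1 -> eps (id 1, parent_id=NULL, lev 3).
Iteration 4: parent_id is NULL; no match; recursion stops.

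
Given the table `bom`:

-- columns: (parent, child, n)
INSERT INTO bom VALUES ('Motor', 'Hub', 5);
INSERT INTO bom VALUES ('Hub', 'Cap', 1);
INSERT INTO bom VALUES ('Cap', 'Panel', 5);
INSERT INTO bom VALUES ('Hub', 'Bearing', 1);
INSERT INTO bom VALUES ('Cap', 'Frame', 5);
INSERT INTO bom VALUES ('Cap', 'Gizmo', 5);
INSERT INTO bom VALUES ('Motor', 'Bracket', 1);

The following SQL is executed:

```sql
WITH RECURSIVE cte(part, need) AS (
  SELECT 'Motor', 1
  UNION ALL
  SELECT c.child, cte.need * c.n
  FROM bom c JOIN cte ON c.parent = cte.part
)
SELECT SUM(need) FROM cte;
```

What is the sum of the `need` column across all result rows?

92

Base: (Motor, need=1).
Iteration 1: components of {Motor} -> Bracket = 1*1 = 1, Hub = 1*5 = 5.
Iteration 2: components of {Bracket,Hub} -> Bearing = 5*1 = 5, Cap = 5*1 = 5.
Iteration 3: components of {Bearing,Cap} -> Frame = 5*5 = 25, Gizmo = 5*5 = 25, Panel = 5*5 = 25.
Iteration 4: no further components; recursion stops.
SUM(need) = 1 + 5 + 1 + 5 + 5 + 25 + 25 + 25 = 92.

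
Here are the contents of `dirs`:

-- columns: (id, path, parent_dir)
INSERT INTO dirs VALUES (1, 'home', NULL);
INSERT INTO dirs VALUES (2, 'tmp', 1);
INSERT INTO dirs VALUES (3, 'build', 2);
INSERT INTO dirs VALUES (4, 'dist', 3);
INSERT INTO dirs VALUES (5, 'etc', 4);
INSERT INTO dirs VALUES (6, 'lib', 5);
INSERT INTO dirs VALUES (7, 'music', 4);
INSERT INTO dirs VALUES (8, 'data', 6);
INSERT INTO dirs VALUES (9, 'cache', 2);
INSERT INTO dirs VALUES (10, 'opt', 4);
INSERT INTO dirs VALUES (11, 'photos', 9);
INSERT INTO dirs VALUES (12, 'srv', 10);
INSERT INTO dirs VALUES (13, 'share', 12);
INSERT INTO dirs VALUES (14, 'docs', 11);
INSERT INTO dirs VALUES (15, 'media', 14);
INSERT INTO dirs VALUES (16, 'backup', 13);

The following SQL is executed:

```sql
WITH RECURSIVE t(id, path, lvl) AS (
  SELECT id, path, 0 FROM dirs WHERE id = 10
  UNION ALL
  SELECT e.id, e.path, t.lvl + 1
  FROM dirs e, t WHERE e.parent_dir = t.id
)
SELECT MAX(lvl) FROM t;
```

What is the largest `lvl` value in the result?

3

Base: id=10 (opt) at lvl 0.
Iteration 1: rows with parent_dir in {10} -> srv (id 12, lvl 1).
Iteration 2: rows with parent_dir in {12} -> share (id 13, lvl 2).
Iteration 3: rows with parent_dir in {13} -> backup (id 16, lvl 3).
Iteration 4: no rows with parent_dir in {16}; recursion stops.
lvl values: 0, 1, 2, 3; the maximum is 3.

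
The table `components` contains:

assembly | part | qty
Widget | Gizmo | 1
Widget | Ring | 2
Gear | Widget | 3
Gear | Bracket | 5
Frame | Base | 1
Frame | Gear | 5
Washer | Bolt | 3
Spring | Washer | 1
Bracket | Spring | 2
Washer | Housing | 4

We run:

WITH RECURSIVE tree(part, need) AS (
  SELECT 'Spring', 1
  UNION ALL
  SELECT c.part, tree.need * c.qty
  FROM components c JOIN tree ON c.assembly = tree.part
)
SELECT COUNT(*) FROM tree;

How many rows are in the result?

4

Base: (Spring, need=1).
Iteration 1: components of {Spring} -> Washer = 1*1 = 1.
Iteration 2: components of {Washer} -> Bolt = 1*3 = 3, Housing = 1*4 = 4.
Iteration 3: no further components; recursion stops.
Total rows emitted: 4.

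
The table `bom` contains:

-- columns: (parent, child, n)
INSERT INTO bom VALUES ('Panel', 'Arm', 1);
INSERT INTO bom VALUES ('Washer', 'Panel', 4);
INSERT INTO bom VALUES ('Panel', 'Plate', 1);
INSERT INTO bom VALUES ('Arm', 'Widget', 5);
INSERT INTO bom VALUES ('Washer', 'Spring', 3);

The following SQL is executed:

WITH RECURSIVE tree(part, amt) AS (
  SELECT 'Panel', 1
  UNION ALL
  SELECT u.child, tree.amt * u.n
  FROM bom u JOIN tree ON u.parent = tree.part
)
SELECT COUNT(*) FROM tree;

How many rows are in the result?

Base: (Panel, amt=1).
Iteration 1: components of {Panel} -> Arm = 1*1 = 1, Plate = 1*1 = 1.
Iteration 2: components of {Arm,Plate} -> Widget = 1*5 = 5.
Iteration 3: no further components; recursion stops.
Total rows emitted: 4.

4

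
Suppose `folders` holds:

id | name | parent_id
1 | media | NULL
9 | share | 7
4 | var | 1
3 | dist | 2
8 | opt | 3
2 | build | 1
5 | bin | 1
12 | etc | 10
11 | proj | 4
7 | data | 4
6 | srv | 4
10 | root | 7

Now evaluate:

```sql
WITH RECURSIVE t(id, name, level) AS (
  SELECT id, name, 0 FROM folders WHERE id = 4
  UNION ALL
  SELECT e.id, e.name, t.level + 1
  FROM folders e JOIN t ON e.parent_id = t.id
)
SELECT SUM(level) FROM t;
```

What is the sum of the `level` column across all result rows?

10

Base: id=4 (var) at level 0.
Iteration 1: rows with parent_id in {4} -> srv (id 6, level 1), data (id 7, level 1), proj (id 11, level 1).
Iteration 2: rows with parent_id in {6,7,11} -> share (id 9, level 2), root (id 10, level 2).
Iteration 3: rows with parent_id in {9,10} -> etc (id 12, level 3).
Iteration 4: no rows with parent_id in {12}; recursion stops.
SUM(level) = 0 + 1 + 1 + 1 + 2 + 2 + 3 = 10.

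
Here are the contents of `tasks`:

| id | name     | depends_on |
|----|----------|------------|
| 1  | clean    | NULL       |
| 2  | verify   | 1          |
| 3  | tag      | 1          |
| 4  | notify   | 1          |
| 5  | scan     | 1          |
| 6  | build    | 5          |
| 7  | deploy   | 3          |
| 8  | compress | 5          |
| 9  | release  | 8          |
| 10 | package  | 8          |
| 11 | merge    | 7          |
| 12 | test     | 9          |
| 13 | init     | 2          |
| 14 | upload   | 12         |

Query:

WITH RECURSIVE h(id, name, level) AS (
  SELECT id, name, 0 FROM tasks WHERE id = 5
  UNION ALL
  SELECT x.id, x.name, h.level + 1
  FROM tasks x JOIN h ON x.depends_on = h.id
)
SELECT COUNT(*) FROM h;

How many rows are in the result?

7

Base: id=5 (scan) at level 0.
Iteration 1: rows with depends_on in {5} -> build (id 6, level 1), compress (id 8, level 1).
Iteration 2: rows with depends_on in {6,8} -> release (id 9, level 2), package (id 10, level 2).
Iteration 3: rows with depends_on in {9,10} -> test (id 12, level 3).
Iteration 4: rows with depends_on in {12} -> upload (id 14, level 4).
Iteration 5: no rows with depends_on in {14}; recursion stops.
Total rows emitted: 7.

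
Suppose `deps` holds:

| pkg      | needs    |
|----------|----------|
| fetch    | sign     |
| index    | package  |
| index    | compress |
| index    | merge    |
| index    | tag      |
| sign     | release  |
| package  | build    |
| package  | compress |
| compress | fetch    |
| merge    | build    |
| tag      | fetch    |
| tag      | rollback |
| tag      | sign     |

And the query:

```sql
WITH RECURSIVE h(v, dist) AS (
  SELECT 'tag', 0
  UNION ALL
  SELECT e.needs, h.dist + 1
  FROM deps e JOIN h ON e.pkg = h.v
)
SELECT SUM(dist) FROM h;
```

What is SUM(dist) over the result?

Base: (tag, dist=0).
Iteration 1: edges from {tag} -> (fetch, dist=1), (rollback, dist=1), (sign, dist=1).
Iteration 2: edges from {fetch,rollback,sign} -> (release, dist=2), (sign, dist=2).
Iteration 3: edges from {release,sign} -> (release, dist=3).
Iteration 4: no outgoing edges from {release}; recursion stops.
SUM(dist) = 0 + 1 + 1 + 1 + 2 + 2 + 3 = 10.

10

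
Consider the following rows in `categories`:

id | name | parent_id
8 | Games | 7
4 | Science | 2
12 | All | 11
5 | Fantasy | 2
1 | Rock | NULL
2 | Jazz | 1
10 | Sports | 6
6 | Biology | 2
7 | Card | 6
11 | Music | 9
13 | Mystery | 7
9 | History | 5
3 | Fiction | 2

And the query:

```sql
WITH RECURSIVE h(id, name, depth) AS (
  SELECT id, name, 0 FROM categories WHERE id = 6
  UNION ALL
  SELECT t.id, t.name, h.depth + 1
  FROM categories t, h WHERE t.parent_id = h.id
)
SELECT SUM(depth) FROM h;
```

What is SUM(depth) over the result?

Base: id=6 (Biology) at depth 0.
Iteration 1: rows with parent_id in {6} -> Card (id 7, depth 1), Sports (id 10, depth 1).
Iteration 2: rows with parent_id in {7,10} -> Games (id 8, depth 2), Mystery (id 13, depth 2).
Iteration 3: no rows with parent_id in {8,13}; recursion stops.
SUM(depth) = 0 + 1 + 1 + 2 + 2 = 6.

6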